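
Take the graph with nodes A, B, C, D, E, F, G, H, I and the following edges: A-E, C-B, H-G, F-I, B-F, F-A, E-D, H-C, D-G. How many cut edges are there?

1

The edges on the cycle H-C-B-F-A-E-D-G-H are not bridges since each lies on that cycle.
But removing I-F disconnects I from F — this is a bridge.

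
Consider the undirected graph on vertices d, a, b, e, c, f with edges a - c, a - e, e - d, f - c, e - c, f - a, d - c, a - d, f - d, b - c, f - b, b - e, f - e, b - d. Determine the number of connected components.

Starting from a we can reach a, b, c, d, e, f. That is one component of size 6.
Total: 1 component.

1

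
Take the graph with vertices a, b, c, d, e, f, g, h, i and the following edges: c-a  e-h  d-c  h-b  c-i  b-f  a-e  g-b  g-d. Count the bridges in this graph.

2

The edges on the cycle g-d-c-a-e-h-b-g are not bridges since each lies on that cycle.
But removing b-f disconnects b from f; removing i-c disconnects i from c — these are bridges.
That makes 2 bridges.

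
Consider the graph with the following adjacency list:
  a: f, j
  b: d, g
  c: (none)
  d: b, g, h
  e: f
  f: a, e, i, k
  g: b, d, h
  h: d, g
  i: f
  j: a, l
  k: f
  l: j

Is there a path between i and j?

Yes

From i we can reach a, e, f, i, j, k, l, which includes j.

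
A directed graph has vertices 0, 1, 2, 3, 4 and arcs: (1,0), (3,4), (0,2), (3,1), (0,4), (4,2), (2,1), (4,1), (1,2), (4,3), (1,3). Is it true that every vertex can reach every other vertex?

Yes

From 4 we can reach every vertex (0, 1, 2, 3, 4), and every vertex can reach 4 (0, 1, 2, 3, 4). So the whole graph is one strongly connected component.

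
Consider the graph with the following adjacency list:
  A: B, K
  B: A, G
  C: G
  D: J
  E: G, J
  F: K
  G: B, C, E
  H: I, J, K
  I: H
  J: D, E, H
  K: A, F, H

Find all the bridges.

The edges on the cycle B-A-K-H-J-E-G-B are not bridges since each lies on that cycle.
But removing D-J disconnects D from J; removing F-K disconnects F from K; removing I-H disconnects I from H; removing G-C disconnects G from C — these are bridges.

C-G, D-J, F-K, H-I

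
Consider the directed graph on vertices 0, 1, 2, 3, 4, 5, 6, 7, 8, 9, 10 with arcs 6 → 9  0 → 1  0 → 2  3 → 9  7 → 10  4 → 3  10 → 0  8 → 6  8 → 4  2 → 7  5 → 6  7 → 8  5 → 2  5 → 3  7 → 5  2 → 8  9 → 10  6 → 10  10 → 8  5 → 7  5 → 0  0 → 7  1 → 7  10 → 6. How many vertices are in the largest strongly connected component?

11

{0, 1, 2, 3, 4, 5, 6, 7, 8, 9, 10} are all mutually reachable — one SCC of size 11.
The largest has 11 vertices.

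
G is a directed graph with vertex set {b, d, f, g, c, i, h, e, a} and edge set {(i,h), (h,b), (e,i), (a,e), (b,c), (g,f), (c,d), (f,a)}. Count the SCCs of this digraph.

{f} is an SCC by itself.
{i} is an SCC by itself.
{d} is an SCC by itself.
{b} is an SCC by itself.
{h} is an SCC by itself.
(and 4 more singleton SCCs)
That gives 9 strongly connected components.

9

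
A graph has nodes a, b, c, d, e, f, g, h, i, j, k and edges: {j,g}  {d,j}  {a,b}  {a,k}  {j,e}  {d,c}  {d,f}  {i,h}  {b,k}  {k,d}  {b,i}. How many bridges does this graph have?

8

The edges on the cycle a-b-k-a are not bridges since each lies on that cycle.
But removing d—j disconnects d from j; removing g—j disconnects g from j; removing k—d disconnects k from d; removing f—d disconnects f from d — these are bridges.
In total 8 edges are bridges.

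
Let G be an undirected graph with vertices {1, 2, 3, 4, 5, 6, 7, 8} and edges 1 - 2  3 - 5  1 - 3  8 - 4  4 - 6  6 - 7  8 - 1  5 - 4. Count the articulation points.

3

Removing 1 increases the component count from 1 to 2, so 1 is a cut vertex.
Removing 4 increases the component count from 1 to 2, so 4 is a cut vertex.
Removing 6 increases the component count from 1 to 2, so 6 is a cut vertex.
By contrast removing 8 leaves 1 component; it is not a cut vertex. No other vertex is a cut vertex either.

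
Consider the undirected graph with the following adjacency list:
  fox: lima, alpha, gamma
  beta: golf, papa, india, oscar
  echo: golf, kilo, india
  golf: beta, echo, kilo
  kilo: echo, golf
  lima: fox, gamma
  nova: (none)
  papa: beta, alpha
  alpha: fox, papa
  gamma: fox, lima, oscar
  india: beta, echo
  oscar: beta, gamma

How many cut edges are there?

0

The edges on the cycle fox-lima-gamma-fox are not bridges since each lies on that cycle.
Every edge lies on some cycle, so there are no bridges.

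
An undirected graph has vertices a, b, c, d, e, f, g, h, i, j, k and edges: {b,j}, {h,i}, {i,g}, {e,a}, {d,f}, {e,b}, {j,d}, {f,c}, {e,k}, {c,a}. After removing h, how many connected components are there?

2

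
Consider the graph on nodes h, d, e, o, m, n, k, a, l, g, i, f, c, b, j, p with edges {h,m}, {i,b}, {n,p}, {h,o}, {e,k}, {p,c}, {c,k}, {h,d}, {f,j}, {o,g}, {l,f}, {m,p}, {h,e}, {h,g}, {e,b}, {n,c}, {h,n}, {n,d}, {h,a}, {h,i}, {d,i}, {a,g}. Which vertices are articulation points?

Removing f increases the component count from 2 to 3, so f is a cut vertex.
Removing h increases the component count from 2 to 3, so h is a cut vertex.
By contrast removing i leaves 2 components; it is not a cut vertex. No other vertex is a cut vertex either.

f, h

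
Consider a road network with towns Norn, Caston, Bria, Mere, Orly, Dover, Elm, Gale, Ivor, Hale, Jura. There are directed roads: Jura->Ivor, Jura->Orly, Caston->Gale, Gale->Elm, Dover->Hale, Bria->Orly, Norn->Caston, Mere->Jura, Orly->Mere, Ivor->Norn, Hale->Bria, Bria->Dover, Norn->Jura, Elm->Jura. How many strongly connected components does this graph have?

{Elm, Gale, Ivor, Jura, Mere, Norn, Orly, Caston} are all mutually reachable — one SCC of size 8.
{Bria, Hale, Dover} are all mutually reachable — one SCC of size 3.
That gives 2 strongly connected components.

2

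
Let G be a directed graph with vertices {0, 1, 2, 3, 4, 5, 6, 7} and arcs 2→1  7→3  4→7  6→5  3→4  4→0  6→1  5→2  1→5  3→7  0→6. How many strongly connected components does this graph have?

4

{1, 2, 5} are all mutually reachable — one SCC of size 3.
{3, 4, 7} are all mutually reachable — one SCC of size 3.
{6} is an SCC by itself.
{0} is an SCC by itself.
That gives 4 strongly connected components.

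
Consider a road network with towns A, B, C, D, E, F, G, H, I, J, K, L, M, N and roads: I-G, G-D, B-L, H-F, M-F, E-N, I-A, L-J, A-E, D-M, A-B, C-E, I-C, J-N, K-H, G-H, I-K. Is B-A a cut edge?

After removing B-A, the path B-L-J-N-E-A still connects them, so the edge is not a bridge.

No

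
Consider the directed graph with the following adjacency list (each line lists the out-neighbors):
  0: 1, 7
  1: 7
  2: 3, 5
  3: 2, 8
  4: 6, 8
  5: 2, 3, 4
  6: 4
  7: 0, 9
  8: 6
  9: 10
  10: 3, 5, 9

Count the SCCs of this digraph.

{2, 3, 5} are all mutually reachable — one SCC of size 3.
{0, 1, 7} are all mutually reachable — one SCC of size 3.
{4, 6, 8} are all mutually reachable — one SCC of size 3.
{9, 10} are all mutually reachable — one SCC of size 2.
That gives 4 strongly connected components.

4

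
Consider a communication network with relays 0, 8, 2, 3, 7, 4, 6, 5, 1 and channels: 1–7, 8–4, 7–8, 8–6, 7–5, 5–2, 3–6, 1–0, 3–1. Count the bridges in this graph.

4

The edges on the cycle 3-1-7-8-6-3 are not bridges since each lies on that cycle.
But removing 2–5 disconnects 2 from 5; removing 1–0 disconnects 1 from 0; removing 8–4 disconnects 8 from 4; removing 7–5 disconnects 7 from 5 — these are bridges.
That makes 4 bridges.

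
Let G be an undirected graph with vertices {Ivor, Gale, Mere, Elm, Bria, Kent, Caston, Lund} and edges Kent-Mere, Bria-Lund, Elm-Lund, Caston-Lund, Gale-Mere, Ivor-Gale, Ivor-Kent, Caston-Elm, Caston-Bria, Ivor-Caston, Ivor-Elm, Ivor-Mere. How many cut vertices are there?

Removing Ivor increases the component count from 1 to 2, so Ivor is a cut vertex.
By contrast removing Caston leaves 1 component; it is not a cut vertex. No other vertex is a cut vertex either.

1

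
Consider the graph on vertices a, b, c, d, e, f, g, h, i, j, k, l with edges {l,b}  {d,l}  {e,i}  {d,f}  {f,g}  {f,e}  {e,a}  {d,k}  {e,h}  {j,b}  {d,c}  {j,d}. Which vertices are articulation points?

Removing d increases the component count from 1 to 4, so d is a cut vertex.
Removing e increases the component count from 1 to 4, so e is a cut vertex.
Removing f increases the component count from 1 to 3, so f is a cut vertex.
By contrast removing c leaves 1 component; it is not a cut vertex. No other vertex is a cut vertex either.

d, e, f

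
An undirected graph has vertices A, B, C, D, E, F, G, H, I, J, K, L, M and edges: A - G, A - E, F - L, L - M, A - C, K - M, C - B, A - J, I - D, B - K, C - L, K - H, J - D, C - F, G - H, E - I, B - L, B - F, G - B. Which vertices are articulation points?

A

Removing A increases the component count from 1 to 2, so A is a cut vertex.
By contrast removing D leaves 1 component; it is not a cut vertex. No other vertex is a cut vertex either.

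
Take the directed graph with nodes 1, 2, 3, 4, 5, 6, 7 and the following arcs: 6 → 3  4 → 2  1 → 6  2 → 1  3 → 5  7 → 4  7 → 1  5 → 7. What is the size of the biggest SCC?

{1, 2, 3, 4, 5, 6, 7} are all mutually reachable — one SCC of size 7.
The largest has 7 vertices.

7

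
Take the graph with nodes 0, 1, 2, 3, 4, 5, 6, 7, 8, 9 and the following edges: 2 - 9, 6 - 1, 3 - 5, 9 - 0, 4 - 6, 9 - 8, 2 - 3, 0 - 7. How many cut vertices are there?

5

Removing 0 increases the component count from 2 to 3, so 0 is a cut vertex.
Removing 2 increases the component count from 2 to 3, so 2 is a cut vertex.
Removing 3 increases the component count from 2 to 3, so 3 is a cut vertex.
Likewise 6, 9 are cut vertices.
By contrast removing 4 leaves 2 components; it is not a cut vertex. No other vertex is a cut vertex either.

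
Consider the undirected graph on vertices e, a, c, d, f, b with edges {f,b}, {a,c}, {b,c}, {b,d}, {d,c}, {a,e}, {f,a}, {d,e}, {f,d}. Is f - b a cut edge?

After removing f - b, the path f-d-b still connects them, so the edge is not a bridge.

No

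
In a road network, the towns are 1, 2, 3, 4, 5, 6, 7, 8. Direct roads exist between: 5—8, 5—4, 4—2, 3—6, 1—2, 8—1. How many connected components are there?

7 is isolated — a component by itself.
Starting from 3 we can reach 3, 6. That is one component of size 2.
Starting from 1 we can reach 1, 2, 4, 5, 8. That is one component of size 5.
Total: 3 components.

3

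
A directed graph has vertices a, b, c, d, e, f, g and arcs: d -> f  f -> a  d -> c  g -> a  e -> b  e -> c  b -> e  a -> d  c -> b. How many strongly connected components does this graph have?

3

{b, c, e} are all mutually reachable — one SCC of size 3.
{a, d, f} are all mutually reachable — one SCC of size 3.
{g} is an SCC by itself.
That gives 3 strongly connected components.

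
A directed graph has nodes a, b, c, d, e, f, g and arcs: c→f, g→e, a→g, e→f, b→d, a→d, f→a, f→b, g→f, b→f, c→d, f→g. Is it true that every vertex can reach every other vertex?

There is no directed path from b to c, so the graph is not strongly connected.

No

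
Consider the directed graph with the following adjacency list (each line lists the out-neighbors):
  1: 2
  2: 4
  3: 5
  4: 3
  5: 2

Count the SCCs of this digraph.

2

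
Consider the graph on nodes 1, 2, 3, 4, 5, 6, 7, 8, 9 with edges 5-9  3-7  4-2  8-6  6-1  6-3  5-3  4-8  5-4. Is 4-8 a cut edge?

No

After removing 4-8, the path 4-5-3-6-8 still connects them, so the edge is not a bridge.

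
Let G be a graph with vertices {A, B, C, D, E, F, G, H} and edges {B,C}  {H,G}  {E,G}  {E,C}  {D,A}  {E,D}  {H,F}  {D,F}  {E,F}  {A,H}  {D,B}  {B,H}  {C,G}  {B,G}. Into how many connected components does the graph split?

Starting from A we can reach A, B, C, D, E, F, G, H. That is one component of size 8.
Total: 1 component.

1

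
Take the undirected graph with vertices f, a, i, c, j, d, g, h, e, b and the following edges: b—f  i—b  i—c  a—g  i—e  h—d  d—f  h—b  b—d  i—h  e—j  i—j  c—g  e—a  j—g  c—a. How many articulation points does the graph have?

1

Removing i increases the component count from 1 to 2, so i is a cut vertex.
By contrast removing f leaves 1 component; it is not a cut vertex. No other vertex is a cut vertex either.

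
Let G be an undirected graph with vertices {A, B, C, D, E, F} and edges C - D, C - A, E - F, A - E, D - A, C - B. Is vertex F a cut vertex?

No

Deleting F leaves 1 component (was 1), so F is not a cut vertex.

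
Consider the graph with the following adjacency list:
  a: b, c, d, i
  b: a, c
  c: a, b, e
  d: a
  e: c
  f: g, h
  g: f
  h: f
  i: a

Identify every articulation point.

a, c, f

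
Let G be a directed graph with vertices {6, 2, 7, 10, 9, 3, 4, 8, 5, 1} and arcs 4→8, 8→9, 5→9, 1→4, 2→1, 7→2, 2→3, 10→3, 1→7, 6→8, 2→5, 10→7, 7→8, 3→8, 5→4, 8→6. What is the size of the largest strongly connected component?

{1, 2, 7} are all mutually reachable — one SCC of size 3.
{6, 8} are all mutually reachable — one SCC of size 2.
{3} is an SCC by itself.
{9} is an SCC by itself.
{4} is an SCC by itself.
(and 2 more singleton SCCs)
The largest has 3 vertices.

3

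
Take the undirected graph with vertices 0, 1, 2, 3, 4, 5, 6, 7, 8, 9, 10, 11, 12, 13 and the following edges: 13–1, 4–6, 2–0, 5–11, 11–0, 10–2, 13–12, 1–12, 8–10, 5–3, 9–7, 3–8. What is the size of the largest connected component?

7

Starting from 7 we can reach 7, 9. That is one component of size 2.
Starting from 4 we can reach 4, 6. That is one component of size 2.
Starting from 1 we can reach 1, 12, 13. That is one component of size 3.
Starting from 0 we can reach 0, 2, 3, 5, 8, 10, 11. That is one component of size 7.
The largest has 7 vertices.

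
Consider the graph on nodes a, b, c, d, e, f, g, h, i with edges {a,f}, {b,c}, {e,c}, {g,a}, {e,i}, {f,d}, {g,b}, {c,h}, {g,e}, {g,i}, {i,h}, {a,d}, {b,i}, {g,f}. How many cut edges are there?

The edges on the cycle g-b-c-h-i-g are not bridges since each lies on that cycle.
Every edge lies on some cycle, so there are no bridges.

0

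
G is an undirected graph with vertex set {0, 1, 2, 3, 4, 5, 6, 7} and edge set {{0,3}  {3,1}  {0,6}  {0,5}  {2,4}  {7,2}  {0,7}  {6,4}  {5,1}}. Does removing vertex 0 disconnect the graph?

Yes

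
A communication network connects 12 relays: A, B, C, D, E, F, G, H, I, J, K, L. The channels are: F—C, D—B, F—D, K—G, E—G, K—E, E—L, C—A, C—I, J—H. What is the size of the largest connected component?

6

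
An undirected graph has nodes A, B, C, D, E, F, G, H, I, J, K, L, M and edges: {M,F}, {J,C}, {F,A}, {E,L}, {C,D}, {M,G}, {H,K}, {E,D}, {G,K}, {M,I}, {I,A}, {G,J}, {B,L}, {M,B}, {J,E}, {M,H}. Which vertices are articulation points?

M

Removing M increases the component count from 1 to 2, so M is a cut vertex.
By contrast removing E leaves 1 component; it is not a cut vertex. No other vertex is a cut vertex either.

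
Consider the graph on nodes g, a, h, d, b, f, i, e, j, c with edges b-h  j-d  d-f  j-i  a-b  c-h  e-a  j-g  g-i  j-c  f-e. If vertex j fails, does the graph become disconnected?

Deleting j raises the number of components from 1 to 2, so j is a cut vertex.

Yes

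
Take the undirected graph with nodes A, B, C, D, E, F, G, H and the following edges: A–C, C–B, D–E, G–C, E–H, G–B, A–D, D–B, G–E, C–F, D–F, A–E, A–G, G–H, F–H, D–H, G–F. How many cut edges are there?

The edges on the cycle A-D-H-F-G-A are not bridges since each lies on that cycle.
Every edge lies on some cycle, so there are no bridges.

0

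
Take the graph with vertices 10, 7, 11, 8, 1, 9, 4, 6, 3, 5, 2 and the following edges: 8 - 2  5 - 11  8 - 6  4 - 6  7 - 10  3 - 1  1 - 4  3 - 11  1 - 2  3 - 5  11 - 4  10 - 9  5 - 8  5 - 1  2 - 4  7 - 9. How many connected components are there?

Starting from 7 we can reach 7, 9, 10. That is one component of size 3.
Starting from 1 we can reach 1, 2, 3, 4, 5, 6, 8, 11. That is one component of size 8.
Total: 2 components.

2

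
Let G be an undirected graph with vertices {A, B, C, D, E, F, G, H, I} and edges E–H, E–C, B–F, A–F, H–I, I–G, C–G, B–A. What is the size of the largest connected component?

5

D is isolated — a component by itself.
Starting from A we can reach A, B, F. That is one component of size 3.
Starting from C we can reach C, E, G, H, I. That is one component of size 5.
The largest has 5 vertices.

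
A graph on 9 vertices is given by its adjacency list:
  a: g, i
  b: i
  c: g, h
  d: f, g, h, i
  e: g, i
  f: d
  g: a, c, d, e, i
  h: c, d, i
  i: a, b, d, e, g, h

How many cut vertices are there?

2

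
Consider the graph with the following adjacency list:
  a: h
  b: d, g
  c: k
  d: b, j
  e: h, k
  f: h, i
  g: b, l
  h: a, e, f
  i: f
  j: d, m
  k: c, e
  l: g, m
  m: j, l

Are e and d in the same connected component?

The component containing e is {a, c, e, f, h, i, k}, and d is not in it.

No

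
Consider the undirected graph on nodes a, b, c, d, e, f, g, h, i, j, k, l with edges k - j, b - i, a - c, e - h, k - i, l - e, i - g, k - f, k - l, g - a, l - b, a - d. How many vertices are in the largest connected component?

12

Starting from a we can reach a, b, c, d, e, f, g, h, i, j, k, l. That is one component of size 12.
The largest has 12 vertices.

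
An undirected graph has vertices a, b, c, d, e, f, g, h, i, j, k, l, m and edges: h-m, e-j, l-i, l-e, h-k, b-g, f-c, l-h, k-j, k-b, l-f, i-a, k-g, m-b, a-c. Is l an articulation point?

Yes

Deleting l raises the number of components from 2 to 3, so l is a cut vertex.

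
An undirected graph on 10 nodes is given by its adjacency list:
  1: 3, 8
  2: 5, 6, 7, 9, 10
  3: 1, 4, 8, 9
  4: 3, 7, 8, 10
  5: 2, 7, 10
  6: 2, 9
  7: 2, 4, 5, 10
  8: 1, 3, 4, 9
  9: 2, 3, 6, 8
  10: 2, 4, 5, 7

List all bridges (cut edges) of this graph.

The edges on the cycle 8-3-1-8 are not bridges since each lies on that cycle.
Every edge lies on some cycle, so there are no bridges.

none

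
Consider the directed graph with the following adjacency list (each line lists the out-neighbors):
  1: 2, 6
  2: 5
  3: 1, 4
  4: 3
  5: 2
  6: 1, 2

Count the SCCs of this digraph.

{2, 5} are all mutually reachable — one SCC of size 2.
{1, 6} are all mutually reachable — one SCC of size 2.
{3, 4} are all mutually reachable — one SCC of size 2.
That gives 3 strongly connected components.

3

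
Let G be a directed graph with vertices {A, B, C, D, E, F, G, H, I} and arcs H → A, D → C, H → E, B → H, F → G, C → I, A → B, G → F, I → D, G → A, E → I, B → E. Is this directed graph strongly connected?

There is no directed path from E to G, so the graph is not strongly connected.

No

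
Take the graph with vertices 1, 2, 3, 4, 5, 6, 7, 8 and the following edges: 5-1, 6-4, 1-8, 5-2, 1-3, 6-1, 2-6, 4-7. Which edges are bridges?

1-3, 1-8, 4-6, 4-7

The edges on the cycle 5-2-6-1-5 are not bridges since each lies on that cycle.
But removing 4-7 disconnects 4 from 7; removing 6-4 disconnects 6 from 4; removing 1-8 disconnects 1 from 8; removing 1-3 disconnects 1 from 3 — these are bridges.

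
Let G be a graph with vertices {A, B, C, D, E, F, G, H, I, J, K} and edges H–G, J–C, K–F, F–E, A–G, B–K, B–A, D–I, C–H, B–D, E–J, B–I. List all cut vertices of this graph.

B

Removing B increases the component count from 1 to 2, so B is a cut vertex.
By contrast removing C leaves 1 component; it is not a cut vertex. No other vertex is a cut vertex either.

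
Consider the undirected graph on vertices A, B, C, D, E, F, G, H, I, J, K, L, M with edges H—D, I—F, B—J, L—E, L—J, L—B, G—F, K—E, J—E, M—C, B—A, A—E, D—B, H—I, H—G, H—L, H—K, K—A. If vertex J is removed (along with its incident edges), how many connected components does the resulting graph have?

With J gone, the remaining components are: {C, M}; {A, B, D, E, F, G, H, I, K, L}.
That is 2 components.

2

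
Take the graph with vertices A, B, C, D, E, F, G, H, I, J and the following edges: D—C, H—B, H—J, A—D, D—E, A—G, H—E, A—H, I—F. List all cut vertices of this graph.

A, D, H

Removing A increases the component count from 2 to 3, so A is a cut vertex.
Removing D increases the component count from 2 to 3, so D is a cut vertex.
Removing H increases the component count from 2 to 4, so H is a cut vertex.
By contrast removing B leaves 2 components; it is not a cut vertex. No other vertex is a cut vertex either.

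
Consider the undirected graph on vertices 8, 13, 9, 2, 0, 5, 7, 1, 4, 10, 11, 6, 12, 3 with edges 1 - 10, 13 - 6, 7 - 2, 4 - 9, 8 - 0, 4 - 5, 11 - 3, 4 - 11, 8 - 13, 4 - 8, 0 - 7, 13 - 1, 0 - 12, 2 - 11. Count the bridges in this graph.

The edges on the cycle 4-8-0-7-2-11-4 are not bridges since each lies on that cycle.
But removing 1 - 10 disconnects 1 from 10; removing 13 - 1 disconnects 13 from 1; removing 4 - 5 disconnects 4 from 5; removing 4 - 9 disconnects 4 from 9 — these are bridges.
In total 8 edges are bridges.

8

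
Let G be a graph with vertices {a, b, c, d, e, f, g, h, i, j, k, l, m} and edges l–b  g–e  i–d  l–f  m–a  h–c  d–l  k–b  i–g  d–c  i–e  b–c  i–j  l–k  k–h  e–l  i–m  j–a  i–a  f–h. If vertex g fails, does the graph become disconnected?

No

Deleting g leaves 1 component (was 1) (its neighbors e, i remain connected to each other), so g is not a cut vertex.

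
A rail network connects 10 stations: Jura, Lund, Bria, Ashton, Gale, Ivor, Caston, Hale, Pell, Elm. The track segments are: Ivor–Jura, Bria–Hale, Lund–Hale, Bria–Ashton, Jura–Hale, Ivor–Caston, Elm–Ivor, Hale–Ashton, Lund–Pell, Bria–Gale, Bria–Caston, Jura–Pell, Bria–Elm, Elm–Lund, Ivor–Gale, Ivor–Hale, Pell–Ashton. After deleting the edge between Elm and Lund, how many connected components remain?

Elm and Lund are still connected via Elm-Bria-Hale-Lund, so the component count stays at 1.

1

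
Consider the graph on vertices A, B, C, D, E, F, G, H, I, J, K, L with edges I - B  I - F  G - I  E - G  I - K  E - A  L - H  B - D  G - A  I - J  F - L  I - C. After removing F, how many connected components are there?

With F gone, the remaining components are: {H, L}; {A, B, C, D, E, G, I, J, K}.
That is 2 components.

2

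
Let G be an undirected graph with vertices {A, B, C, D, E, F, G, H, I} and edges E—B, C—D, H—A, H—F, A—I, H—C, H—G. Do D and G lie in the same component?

From D we can reach A, C, D, F, G, H, I, which includes G.

Yes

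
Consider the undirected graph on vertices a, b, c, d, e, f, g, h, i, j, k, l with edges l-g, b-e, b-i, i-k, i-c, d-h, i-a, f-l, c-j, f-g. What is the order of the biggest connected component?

7

Starting from d we can reach d, h. That is one component of size 2.
Starting from f we can reach f, g, l. That is one component of size 3.
Starting from a we can reach a, b, c, e, i, j, k. That is one component of size 7.
The largest has 7 vertices.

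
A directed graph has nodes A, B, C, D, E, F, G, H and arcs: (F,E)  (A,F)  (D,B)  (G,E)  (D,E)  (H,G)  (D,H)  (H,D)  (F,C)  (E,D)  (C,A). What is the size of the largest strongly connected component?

4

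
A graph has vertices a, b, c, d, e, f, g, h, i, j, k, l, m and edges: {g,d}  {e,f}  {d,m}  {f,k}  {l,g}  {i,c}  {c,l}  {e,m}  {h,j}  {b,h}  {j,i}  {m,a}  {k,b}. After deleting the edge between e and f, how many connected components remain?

e and f are still connected via e-m-d-g-l-c-i-j-h-b-k-f, so the component count stays at 1.

1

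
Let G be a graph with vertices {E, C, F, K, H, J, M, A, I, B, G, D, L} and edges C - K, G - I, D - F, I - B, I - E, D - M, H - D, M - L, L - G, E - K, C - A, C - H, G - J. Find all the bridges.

A-C, B-I, D-F, G-J

The edges on the cycle C-H-D-M-L-G-I-E-K-C are not bridges since each lies on that cycle.
But removing D - F disconnects D from F; removing J - G disconnects J from G; removing B - I disconnects B from I; removing C - A disconnects C from A — these are bridges.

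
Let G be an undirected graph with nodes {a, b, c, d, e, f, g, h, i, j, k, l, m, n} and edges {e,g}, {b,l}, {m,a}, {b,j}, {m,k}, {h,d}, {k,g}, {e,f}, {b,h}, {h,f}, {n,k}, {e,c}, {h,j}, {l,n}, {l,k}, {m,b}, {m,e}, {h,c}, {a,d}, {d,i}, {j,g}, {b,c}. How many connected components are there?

Starting from a we can reach a, b, c, d, e, f, g, h, i, j, k, l, m, n. That is one component of size 14.
Total: 1 component.

1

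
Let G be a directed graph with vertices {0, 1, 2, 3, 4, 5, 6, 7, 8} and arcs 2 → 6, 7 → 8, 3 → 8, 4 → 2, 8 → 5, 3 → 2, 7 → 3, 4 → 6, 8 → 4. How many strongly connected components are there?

{8} is an SCC by itself.
{1} is an SCC by itself.
{7} is an SCC by itself.
{5} is an SCC by itself.
{2} is an SCC by itself.
(and 4 more singleton SCCs)
That gives 9 strongly connected components.

9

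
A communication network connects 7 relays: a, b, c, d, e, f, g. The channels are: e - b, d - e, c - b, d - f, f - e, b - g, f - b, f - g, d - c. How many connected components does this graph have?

2

a is isolated — a component by itself.
Starting from b we can reach b, c, d, e, f, g. That is one component of size 6.
Total: 2 components.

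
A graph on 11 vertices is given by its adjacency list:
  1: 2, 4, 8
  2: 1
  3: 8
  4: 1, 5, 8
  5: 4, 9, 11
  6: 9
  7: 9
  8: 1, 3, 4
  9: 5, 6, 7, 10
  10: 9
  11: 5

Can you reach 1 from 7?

Yes

From 7 we can reach 1, 2, 3, 4, 5, 6, 7, 8, 9, 10, 11, which includes 1.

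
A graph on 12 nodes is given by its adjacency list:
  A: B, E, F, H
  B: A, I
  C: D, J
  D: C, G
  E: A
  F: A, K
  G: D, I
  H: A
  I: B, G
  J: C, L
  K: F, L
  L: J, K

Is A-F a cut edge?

No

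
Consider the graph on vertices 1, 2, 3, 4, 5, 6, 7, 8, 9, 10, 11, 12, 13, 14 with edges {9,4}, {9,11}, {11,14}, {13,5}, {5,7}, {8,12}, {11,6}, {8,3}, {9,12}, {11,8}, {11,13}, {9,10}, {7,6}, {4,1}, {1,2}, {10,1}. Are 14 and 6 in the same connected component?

From 14 we can reach 1, 2, 3, 4, 5, 6, 7, 8, 9, 10, 11, 12, 13, 14, which includes 6.

Yes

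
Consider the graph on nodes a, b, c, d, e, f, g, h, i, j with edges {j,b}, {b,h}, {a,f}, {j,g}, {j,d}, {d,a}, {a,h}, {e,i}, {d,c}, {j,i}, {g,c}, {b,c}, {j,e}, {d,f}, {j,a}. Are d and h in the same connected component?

Yes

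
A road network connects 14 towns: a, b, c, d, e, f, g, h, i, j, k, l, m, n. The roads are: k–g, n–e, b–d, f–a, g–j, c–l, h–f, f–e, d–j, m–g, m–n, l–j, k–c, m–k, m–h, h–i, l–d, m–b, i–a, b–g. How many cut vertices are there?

1

Removing m increases the component count from 1 to 2, so m is a cut vertex.
By contrast removing e leaves 1 component; it is not a cut vertex. No other vertex is a cut vertex either.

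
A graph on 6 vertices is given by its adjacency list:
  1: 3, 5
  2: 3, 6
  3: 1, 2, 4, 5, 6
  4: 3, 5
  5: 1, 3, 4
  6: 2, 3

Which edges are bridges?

none

The edges on the cycle 3-6-2-3 are not bridges since each lies on that cycle.
Every edge lies on some cycle, so there are no bridges.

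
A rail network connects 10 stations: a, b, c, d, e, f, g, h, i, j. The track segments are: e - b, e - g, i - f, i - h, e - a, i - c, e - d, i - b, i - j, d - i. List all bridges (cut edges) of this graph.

a-e, c-i, e-g, f-i, h-i, i-j

The edges on the cycle e-d-i-b-e are not bridges since each lies on that cycle.
But removing j - i disconnects j from i; removing i - h disconnects i from h; removing e - a disconnects e from a; removing i - f disconnects i from f — these are bridges.
In total 6 edges are bridges.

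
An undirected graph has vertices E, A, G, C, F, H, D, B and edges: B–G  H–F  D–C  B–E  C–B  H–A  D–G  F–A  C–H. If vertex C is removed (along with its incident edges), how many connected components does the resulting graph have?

2

With C gone, the remaining components are: {A, F, H}; {B, D, E, G}.
That is 2 components.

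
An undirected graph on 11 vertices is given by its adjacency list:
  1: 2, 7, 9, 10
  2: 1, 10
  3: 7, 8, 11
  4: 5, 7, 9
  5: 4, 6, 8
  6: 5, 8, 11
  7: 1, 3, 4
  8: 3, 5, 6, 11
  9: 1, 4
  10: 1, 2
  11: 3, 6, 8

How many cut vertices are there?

Removing 1 increases the component count from 1 to 2, so 1 is a cut vertex.
By contrast removing 11 leaves 1 component; it is not a cut vertex. No other vertex is a cut vertex either.

1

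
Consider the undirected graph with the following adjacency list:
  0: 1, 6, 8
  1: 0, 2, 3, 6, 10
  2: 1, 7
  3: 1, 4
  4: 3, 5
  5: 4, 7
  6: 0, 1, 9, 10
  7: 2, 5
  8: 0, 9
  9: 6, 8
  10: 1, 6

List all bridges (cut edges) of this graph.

none

The edges on the cycle 1-10-6-1 are not bridges since each lies on that cycle.
Every edge lies on some cycle, so there are no bridges.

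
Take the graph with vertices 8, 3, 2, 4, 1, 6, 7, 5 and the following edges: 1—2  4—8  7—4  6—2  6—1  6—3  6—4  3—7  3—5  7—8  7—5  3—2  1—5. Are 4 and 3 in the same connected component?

Yes

From 4 we can reach 1, 2, 3, 4, 5, 6, 7, 8, which includes 3.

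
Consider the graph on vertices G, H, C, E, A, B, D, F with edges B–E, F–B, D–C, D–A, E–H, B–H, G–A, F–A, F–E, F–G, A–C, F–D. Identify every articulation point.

Removing F increases the component count from 1 to 2, so F is a cut vertex.
By contrast removing E leaves 1 component; it is not a cut vertex. No other vertex is a cut vertex either.

F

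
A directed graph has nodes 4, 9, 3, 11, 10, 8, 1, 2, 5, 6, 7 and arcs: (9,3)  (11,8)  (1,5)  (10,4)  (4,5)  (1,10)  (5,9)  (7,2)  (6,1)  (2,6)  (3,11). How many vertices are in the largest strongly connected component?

1

{5} is an SCC by itself.
{11} is an SCC by itself.
{4} is an SCC by itself.
{10} is an SCC by itself.
{6} is an SCC by itself.
(and 6 more singleton SCCs)
The largest has 1 vertex.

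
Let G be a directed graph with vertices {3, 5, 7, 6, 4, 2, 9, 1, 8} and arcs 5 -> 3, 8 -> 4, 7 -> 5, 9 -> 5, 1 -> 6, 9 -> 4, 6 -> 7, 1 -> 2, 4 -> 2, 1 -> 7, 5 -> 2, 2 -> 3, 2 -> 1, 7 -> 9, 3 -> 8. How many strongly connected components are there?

{1, 2, 3, 4, 5, 6, 7, 8, 9} are all mutually reachable — one SCC of size 9.
That gives 1 strongly connected component.

1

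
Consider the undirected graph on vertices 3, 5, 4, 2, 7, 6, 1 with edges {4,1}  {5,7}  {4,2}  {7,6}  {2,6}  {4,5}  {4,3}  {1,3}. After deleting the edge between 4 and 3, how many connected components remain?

1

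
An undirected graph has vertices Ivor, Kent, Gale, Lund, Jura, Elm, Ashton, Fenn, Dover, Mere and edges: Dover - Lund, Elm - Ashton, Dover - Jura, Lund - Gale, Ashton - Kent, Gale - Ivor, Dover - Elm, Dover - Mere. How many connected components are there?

Fenn is isolated — a component by itself.
Starting from Elm we can reach Elm, Gale, Ivor, Jura, Kent, Lund, Mere, Dover, Ashton. That is one component of size 9.
Total: 2 components.

2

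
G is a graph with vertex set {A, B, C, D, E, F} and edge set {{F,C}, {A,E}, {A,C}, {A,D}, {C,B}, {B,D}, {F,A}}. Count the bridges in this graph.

The edges on the cycle A-C-B-D-A are not bridges since each lies on that cycle.
But removing A–E disconnects A from E — this is a bridge.

1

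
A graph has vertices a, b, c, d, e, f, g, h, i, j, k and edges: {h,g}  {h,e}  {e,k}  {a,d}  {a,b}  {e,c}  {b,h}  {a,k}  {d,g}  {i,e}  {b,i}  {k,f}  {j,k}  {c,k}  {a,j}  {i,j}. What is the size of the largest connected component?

Starting from a we can reach a, b, c, d, e, f, g, h, i, j, k. That is one component of size 11.
The largest has 11 vertices.

11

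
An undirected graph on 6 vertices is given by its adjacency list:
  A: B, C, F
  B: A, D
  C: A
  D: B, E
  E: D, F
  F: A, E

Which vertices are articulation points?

A

Removing A increases the component count from 1 to 2, so A is a cut vertex.
By contrast removing C leaves 1 component; it is not a cut vertex. No other vertex is a cut vertex either.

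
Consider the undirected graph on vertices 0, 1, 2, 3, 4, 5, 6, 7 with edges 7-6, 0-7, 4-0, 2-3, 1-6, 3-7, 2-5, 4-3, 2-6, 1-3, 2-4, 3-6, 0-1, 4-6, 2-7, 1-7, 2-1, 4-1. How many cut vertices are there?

1

Removing 2 increases the component count from 1 to 2, so 2 is a cut vertex.
By contrast removing 1 leaves 1 component; it is not a cut vertex. No other vertex is a cut vertex either.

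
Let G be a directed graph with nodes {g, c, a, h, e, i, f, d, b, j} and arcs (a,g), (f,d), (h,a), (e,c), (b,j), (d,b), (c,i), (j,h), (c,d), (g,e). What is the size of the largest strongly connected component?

{a, b, c, d, e, g, h, j} are all mutually reachable — one SCC of size 8.
{i} is an SCC by itself.
{f} is an SCC by itself.
The largest has 8 vertices.

8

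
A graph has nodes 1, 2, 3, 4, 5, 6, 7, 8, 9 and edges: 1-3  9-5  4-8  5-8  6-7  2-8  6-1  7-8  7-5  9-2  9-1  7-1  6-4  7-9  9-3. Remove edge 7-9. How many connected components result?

7 and 9 are still connected via 7-1-9, so the component count stays at 1.

1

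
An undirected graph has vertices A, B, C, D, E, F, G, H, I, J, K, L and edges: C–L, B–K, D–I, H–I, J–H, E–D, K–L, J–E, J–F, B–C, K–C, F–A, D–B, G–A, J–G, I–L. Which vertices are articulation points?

Removing J increases the component count from 1 to 2, so J is a cut vertex.
By contrast removing H leaves 1 component; it is not a cut vertex. No other vertex is a cut vertex either.

J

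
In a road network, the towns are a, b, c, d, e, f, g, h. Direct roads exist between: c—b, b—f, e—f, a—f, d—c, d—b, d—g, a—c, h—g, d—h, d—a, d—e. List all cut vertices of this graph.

Removing d increases the component count from 1 to 2, so d is a cut vertex.
By contrast removing a leaves 1 component; it is not a cut vertex. No other vertex is a cut vertex either.

d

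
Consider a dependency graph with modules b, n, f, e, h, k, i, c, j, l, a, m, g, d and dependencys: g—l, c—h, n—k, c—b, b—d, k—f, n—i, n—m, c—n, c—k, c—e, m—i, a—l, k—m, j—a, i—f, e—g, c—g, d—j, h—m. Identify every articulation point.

Removing c increases the component count from 1 to 2, so c is a cut vertex.
By contrast removing a leaves 1 component; it is not a cut vertex. No other vertex is a cut vertex either.

c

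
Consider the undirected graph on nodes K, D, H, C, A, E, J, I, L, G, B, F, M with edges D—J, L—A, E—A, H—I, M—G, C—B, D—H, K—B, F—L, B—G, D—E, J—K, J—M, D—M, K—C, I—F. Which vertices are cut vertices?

D

Removing D increases the component count from 1 to 2, so D is a cut vertex.
By contrast removing L leaves 1 component; it is not a cut vertex. No other vertex is a cut vertex either.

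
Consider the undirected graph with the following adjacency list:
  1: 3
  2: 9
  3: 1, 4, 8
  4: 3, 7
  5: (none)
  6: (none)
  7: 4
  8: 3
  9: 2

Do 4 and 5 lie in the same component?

No

The component containing 4 is {1, 3, 4, 7, 8}, and 5 is not in it.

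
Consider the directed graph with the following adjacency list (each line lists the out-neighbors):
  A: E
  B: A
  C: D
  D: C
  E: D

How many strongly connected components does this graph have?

4

{C, D} are all mutually reachable — one SCC of size 2.
{A} is an SCC by itself.
{B} is an SCC by itself.
{E} is an SCC by itself.
That gives 4 strongly connected components.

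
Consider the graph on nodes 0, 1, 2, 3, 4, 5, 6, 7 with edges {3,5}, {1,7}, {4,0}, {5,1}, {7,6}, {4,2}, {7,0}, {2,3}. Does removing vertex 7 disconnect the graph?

Yes

Deleting 7 raises the number of components from 1 to 2, so 7 is a cut vertex.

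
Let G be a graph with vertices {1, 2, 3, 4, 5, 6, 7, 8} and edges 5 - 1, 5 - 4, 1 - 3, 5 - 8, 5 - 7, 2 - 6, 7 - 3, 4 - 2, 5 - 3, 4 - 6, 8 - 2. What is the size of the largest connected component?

8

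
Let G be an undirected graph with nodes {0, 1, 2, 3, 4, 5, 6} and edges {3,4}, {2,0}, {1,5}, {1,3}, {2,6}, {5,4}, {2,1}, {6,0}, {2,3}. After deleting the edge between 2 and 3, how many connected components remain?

2 and 3 are still connected via 2-1-3, so the component count stays at 1.

1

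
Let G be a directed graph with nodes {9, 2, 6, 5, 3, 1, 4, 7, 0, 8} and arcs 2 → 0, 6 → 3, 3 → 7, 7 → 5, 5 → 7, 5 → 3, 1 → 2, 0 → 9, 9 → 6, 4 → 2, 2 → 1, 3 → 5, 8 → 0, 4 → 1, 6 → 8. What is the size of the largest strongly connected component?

4

{0, 6, 8, 9} are all mutually reachable — one SCC of size 4.
{3, 5, 7} are all mutually reachable — one SCC of size 3.
{1, 2} are all mutually reachable — one SCC of size 2.
{4} is an SCC by itself.
The largest has 4 vertices.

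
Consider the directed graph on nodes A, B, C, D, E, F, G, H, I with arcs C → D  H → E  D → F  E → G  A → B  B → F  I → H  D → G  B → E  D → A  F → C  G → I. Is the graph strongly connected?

There is no directed path from I to B, so the graph is not strongly connected.

No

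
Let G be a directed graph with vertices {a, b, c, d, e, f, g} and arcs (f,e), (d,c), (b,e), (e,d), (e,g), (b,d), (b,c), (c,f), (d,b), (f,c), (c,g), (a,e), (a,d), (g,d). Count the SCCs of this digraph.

2

{b, c, d, e, f, g} are all mutually reachable — one SCC of size 6.
{a} is an SCC by itself.
That gives 2 strongly connected components.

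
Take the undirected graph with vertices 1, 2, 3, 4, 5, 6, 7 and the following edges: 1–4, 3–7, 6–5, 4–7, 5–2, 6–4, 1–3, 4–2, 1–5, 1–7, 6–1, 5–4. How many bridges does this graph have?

The edges on the cycle 5-4-2-5 are not bridges since each lies on that cycle.
Every edge lies on some cycle, so there are no bridges.

0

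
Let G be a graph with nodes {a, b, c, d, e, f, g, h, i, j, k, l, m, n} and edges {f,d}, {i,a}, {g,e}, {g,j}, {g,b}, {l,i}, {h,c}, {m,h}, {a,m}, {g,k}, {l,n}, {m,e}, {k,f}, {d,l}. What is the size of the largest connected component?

14

Starting from a we can reach a, b, c, d, e, f, g, h, i, j, k, l, m, n. That is one component of size 14.
The largest has 14 vertices.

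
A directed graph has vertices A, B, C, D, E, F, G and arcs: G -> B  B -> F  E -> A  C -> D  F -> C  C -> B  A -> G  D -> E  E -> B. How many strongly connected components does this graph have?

1

{A, B, C, D, E, F, G} are all mutually reachable — one SCC of size 7.
That gives 1 strongly connected component.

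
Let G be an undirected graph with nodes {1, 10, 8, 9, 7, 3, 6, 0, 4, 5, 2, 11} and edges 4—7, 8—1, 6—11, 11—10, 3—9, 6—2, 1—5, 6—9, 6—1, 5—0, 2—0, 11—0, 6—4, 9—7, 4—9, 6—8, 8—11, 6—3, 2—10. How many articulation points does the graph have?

1

Removing 6 increases the component count from 1 to 2, so 6 is a cut vertex.
By contrast removing 8 leaves 1 component; it is not a cut vertex. No other vertex is a cut vertex either.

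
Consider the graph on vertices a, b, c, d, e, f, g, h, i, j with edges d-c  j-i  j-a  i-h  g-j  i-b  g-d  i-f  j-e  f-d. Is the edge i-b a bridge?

Yes

Removing i-b leaves no path between i and b: the component count goes from 1 to 2. So it is a bridge.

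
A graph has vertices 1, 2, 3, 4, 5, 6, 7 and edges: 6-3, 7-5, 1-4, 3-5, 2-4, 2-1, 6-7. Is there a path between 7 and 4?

The component containing 7 is {3, 5, 6, 7}, and 4 is not in it.

No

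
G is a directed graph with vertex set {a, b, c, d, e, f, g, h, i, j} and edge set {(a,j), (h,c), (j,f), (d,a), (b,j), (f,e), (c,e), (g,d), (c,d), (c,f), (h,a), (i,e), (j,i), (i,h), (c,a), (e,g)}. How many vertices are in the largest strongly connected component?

9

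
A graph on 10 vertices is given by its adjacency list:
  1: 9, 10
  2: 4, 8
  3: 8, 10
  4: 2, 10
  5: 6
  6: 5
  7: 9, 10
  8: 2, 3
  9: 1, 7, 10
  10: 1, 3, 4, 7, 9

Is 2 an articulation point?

No

Deleting 2 leaves 2 components (was 2), so 2 is not a cut vertex.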